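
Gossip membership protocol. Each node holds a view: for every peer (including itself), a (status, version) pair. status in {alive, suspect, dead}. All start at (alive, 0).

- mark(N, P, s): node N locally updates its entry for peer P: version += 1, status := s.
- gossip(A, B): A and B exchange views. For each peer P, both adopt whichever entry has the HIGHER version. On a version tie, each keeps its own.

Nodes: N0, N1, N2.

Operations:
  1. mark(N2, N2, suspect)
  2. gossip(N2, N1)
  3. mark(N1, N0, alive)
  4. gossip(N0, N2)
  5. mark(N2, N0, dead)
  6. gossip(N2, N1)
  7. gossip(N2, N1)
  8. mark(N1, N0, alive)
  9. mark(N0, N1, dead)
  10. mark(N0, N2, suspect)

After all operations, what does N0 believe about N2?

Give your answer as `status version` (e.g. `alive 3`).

Op 1: N2 marks N2=suspect -> (suspect,v1)
Op 2: gossip N2<->N1 -> N2.N0=(alive,v0) N2.N1=(alive,v0) N2.N2=(suspect,v1) | N1.N0=(alive,v0) N1.N1=(alive,v0) N1.N2=(suspect,v1)
Op 3: N1 marks N0=alive -> (alive,v1)
Op 4: gossip N0<->N2 -> N0.N0=(alive,v0) N0.N1=(alive,v0) N0.N2=(suspect,v1) | N2.N0=(alive,v0) N2.N1=(alive,v0) N2.N2=(suspect,v1)
Op 5: N2 marks N0=dead -> (dead,v1)
Op 6: gossip N2<->N1 -> N2.N0=(dead,v1) N2.N1=(alive,v0) N2.N2=(suspect,v1) | N1.N0=(alive,v1) N1.N1=(alive,v0) N1.N2=(suspect,v1)
Op 7: gossip N2<->N1 -> N2.N0=(dead,v1) N2.N1=(alive,v0) N2.N2=(suspect,v1) | N1.N0=(alive,v1) N1.N1=(alive,v0) N1.N2=(suspect,v1)
Op 8: N1 marks N0=alive -> (alive,v2)
Op 9: N0 marks N1=dead -> (dead,v1)
Op 10: N0 marks N2=suspect -> (suspect,v2)

Answer: suspect 2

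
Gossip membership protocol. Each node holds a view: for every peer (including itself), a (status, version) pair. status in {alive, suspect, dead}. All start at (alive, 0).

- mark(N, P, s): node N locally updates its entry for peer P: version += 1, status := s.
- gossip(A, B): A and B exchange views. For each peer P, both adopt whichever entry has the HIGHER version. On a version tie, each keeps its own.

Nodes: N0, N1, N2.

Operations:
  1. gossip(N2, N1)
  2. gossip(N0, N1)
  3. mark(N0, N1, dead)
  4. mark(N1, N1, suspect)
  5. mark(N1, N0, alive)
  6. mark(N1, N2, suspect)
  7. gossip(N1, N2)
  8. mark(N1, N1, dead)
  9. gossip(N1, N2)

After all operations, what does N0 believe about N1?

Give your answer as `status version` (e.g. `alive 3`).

Op 1: gossip N2<->N1 -> N2.N0=(alive,v0) N2.N1=(alive,v0) N2.N2=(alive,v0) | N1.N0=(alive,v0) N1.N1=(alive,v0) N1.N2=(alive,v0)
Op 2: gossip N0<->N1 -> N0.N0=(alive,v0) N0.N1=(alive,v0) N0.N2=(alive,v0) | N1.N0=(alive,v0) N1.N1=(alive,v0) N1.N2=(alive,v0)
Op 3: N0 marks N1=dead -> (dead,v1)
Op 4: N1 marks N1=suspect -> (suspect,v1)
Op 5: N1 marks N0=alive -> (alive,v1)
Op 6: N1 marks N2=suspect -> (suspect,v1)
Op 7: gossip N1<->N2 -> N1.N0=(alive,v1) N1.N1=(suspect,v1) N1.N2=(suspect,v1) | N2.N0=(alive,v1) N2.N1=(suspect,v1) N2.N2=(suspect,v1)
Op 8: N1 marks N1=dead -> (dead,v2)
Op 9: gossip N1<->N2 -> N1.N0=(alive,v1) N1.N1=(dead,v2) N1.N2=(suspect,v1) | N2.N0=(alive,v1) N2.N1=(dead,v2) N2.N2=(suspect,v1)

Answer: dead 1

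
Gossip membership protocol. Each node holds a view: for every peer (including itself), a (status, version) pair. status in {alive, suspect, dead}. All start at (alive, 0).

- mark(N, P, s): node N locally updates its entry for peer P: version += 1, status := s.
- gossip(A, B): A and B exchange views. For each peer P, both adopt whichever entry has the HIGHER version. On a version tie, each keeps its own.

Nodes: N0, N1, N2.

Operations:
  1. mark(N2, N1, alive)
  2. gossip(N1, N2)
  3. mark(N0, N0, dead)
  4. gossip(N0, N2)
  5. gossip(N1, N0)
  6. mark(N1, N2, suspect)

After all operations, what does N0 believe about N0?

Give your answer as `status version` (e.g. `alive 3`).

Answer: dead 1

Derivation:
Op 1: N2 marks N1=alive -> (alive,v1)
Op 2: gossip N1<->N2 -> N1.N0=(alive,v0) N1.N1=(alive,v1) N1.N2=(alive,v0) | N2.N0=(alive,v0) N2.N1=(alive,v1) N2.N2=(alive,v0)
Op 3: N0 marks N0=dead -> (dead,v1)
Op 4: gossip N0<->N2 -> N0.N0=(dead,v1) N0.N1=(alive,v1) N0.N2=(alive,v0) | N2.N0=(dead,v1) N2.N1=(alive,v1) N2.N2=(alive,v0)
Op 5: gossip N1<->N0 -> N1.N0=(dead,v1) N1.N1=(alive,v1) N1.N2=(alive,v0) | N0.N0=(dead,v1) N0.N1=(alive,v1) N0.N2=(alive,v0)
Op 6: N1 marks N2=suspect -> (suspect,v1)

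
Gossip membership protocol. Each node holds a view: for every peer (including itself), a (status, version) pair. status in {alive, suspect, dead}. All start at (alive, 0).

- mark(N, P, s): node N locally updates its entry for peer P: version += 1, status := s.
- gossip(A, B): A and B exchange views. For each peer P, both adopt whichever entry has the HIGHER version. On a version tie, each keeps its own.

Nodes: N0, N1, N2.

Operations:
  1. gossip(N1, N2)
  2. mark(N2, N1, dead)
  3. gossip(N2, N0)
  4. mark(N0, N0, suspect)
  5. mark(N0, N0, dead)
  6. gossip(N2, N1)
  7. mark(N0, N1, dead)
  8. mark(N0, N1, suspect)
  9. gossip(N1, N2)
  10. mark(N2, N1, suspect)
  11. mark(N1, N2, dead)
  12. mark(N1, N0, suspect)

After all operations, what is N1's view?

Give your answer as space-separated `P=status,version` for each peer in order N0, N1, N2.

Op 1: gossip N1<->N2 -> N1.N0=(alive,v0) N1.N1=(alive,v0) N1.N2=(alive,v0) | N2.N0=(alive,v0) N2.N1=(alive,v0) N2.N2=(alive,v0)
Op 2: N2 marks N1=dead -> (dead,v1)
Op 3: gossip N2<->N0 -> N2.N0=(alive,v0) N2.N1=(dead,v1) N2.N2=(alive,v0) | N0.N0=(alive,v0) N0.N1=(dead,v1) N0.N2=(alive,v0)
Op 4: N0 marks N0=suspect -> (suspect,v1)
Op 5: N0 marks N0=dead -> (dead,v2)
Op 6: gossip N2<->N1 -> N2.N0=(alive,v0) N2.N1=(dead,v1) N2.N2=(alive,v0) | N1.N0=(alive,v0) N1.N1=(dead,v1) N1.N2=(alive,v0)
Op 7: N0 marks N1=dead -> (dead,v2)
Op 8: N0 marks N1=suspect -> (suspect,v3)
Op 9: gossip N1<->N2 -> N1.N0=(alive,v0) N1.N1=(dead,v1) N1.N2=(alive,v0) | N2.N0=(alive,v0) N2.N1=(dead,v1) N2.N2=(alive,v0)
Op 10: N2 marks N1=suspect -> (suspect,v2)
Op 11: N1 marks N2=dead -> (dead,v1)
Op 12: N1 marks N0=suspect -> (suspect,v1)

Answer: N0=suspect,1 N1=dead,1 N2=dead,1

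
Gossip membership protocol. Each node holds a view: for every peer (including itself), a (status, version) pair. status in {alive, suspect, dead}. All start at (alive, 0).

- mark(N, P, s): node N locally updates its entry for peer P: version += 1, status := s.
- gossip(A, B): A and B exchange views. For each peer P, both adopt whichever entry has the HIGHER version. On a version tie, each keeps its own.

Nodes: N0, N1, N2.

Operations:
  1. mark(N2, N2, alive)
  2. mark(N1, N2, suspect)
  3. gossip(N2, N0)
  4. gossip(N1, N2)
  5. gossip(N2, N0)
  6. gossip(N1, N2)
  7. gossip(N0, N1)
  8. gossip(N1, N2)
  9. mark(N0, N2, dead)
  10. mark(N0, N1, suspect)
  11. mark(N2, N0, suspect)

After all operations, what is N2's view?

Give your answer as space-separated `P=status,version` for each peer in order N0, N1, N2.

Op 1: N2 marks N2=alive -> (alive,v1)
Op 2: N1 marks N2=suspect -> (suspect,v1)
Op 3: gossip N2<->N0 -> N2.N0=(alive,v0) N2.N1=(alive,v0) N2.N2=(alive,v1) | N0.N0=(alive,v0) N0.N1=(alive,v0) N0.N2=(alive,v1)
Op 4: gossip N1<->N2 -> N1.N0=(alive,v0) N1.N1=(alive,v0) N1.N2=(suspect,v1) | N2.N0=(alive,v0) N2.N1=(alive,v0) N2.N2=(alive,v1)
Op 5: gossip N2<->N0 -> N2.N0=(alive,v0) N2.N1=(alive,v0) N2.N2=(alive,v1) | N0.N0=(alive,v0) N0.N1=(alive,v0) N0.N2=(alive,v1)
Op 6: gossip N1<->N2 -> N1.N0=(alive,v0) N1.N1=(alive,v0) N1.N2=(suspect,v1) | N2.N0=(alive,v0) N2.N1=(alive,v0) N2.N2=(alive,v1)
Op 7: gossip N0<->N1 -> N0.N0=(alive,v0) N0.N1=(alive,v0) N0.N2=(alive,v1) | N1.N0=(alive,v0) N1.N1=(alive,v0) N1.N2=(suspect,v1)
Op 8: gossip N1<->N2 -> N1.N0=(alive,v0) N1.N1=(alive,v0) N1.N2=(suspect,v1) | N2.N0=(alive,v0) N2.N1=(alive,v0) N2.N2=(alive,v1)
Op 9: N0 marks N2=dead -> (dead,v2)
Op 10: N0 marks N1=suspect -> (suspect,v1)
Op 11: N2 marks N0=suspect -> (suspect,v1)

Answer: N0=suspect,1 N1=alive,0 N2=alive,1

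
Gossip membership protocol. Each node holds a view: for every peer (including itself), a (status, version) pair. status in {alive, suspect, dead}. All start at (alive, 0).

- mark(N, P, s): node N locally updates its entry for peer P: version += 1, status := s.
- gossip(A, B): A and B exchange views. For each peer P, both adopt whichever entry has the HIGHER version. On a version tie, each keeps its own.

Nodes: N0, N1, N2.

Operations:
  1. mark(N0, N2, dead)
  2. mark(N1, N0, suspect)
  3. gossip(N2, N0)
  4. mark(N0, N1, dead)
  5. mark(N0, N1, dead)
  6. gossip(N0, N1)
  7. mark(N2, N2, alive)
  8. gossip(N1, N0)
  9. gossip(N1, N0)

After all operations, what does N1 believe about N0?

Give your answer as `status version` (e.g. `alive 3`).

Answer: suspect 1

Derivation:
Op 1: N0 marks N2=dead -> (dead,v1)
Op 2: N1 marks N0=suspect -> (suspect,v1)
Op 3: gossip N2<->N0 -> N2.N0=(alive,v0) N2.N1=(alive,v0) N2.N2=(dead,v1) | N0.N0=(alive,v0) N0.N1=(alive,v0) N0.N2=(dead,v1)
Op 4: N0 marks N1=dead -> (dead,v1)
Op 5: N0 marks N1=dead -> (dead,v2)
Op 6: gossip N0<->N1 -> N0.N0=(suspect,v1) N0.N1=(dead,v2) N0.N2=(dead,v1) | N1.N0=(suspect,v1) N1.N1=(dead,v2) N1.N2=(dead,v1)
Op 7: N2 marks N2=alive -> (alive,v2)
Op 8: gossip N1<->N0 -> N1.N0=(suspect,v1) N1.N1=(dead,v2) N1.N2=(dead,v1) | N0.N0=(suspect,v1) N0.N1=(dead,v2) N0.N2=(dead,v1)
Op 9: gossip N1<->N0 -> N1.N0=(suspect,v1) N1.N1=(dead,v2) N1.N2=(dead,v1) | N0.N0=(suspect,v1) N0.N1=(dead,v2) N0.N2=(dead,v1)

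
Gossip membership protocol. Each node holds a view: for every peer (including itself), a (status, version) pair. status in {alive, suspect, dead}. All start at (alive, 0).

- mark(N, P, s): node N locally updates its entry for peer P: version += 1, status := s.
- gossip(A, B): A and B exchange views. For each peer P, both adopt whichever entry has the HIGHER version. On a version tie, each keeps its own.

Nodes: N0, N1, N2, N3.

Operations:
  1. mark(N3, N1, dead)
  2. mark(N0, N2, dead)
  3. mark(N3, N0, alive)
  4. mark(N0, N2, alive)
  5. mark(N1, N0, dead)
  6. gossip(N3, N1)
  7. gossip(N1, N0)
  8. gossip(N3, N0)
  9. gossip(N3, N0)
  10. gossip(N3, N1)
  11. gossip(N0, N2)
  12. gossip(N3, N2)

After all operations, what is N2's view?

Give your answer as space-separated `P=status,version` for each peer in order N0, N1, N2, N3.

Answer: N0=dead,1 N1=dead,1 N2=alive,2 N3=alive,0

Derivation:
Op 1: N3 marks N1=dead -> (dead,v1)
Op 2: N0 marks N2=dead -> (dead,v1)
Op 3: N3 marks N0=alive -> (alive,v1)
Op 4: N0 marks N2=alive -> (alive,v2)
Op 5: N1 marks N0=dead -> (dead,v1)
Op 6: gossip N3<->N1 -> N3.N0=(alive,v1) N3.N1=(dead,v1) N3.N2=(alive,v0) N3.N3=(alive,v0) | N1.N0=(dead,v1) N1.N1=(dead,v1) N1.N2=(alive,v0) N1.N3=(alive,v0)
Op 7: gossip N1<->N0 -> N1.N0=(dead,v1) N1.N1=(dead,v1) N1.N2=(alive,v2) N1.N3=(alive,v0) | N0.N0=(dead,v1) N0.N1=(dead,v1) N0.N2=(alive,v2) N0.N3=(alive,v0)
Op 8: gossip N3<->N0 -> N3.N0=(alive,v1) N3.N1=(dead,v1) N3.N2=(alive,v2) N3.N3=(alive,v0) | N0.N0=(dead,v1) N0.N1=(dead,v1) N0.N2=(alive,v2) N0.N3=(alive,v0)
Op 9: gossip N3<->N0 -> N3.N0=(alive,v1) N3.N1=(dead,v1) N3.N2=(alive,v2) N3.N3=(alive,v0) | N0.N0=(dead,v1) N0.N1=(dead,v1) N0.N2=(alive,v2) N0.N3=(alive,v0)
Op 10: gossip N3<->N1 -> N3.N0=(alive,v1) N3.N1=(dead,v1) N3.N2=(alive,v2) N3.N3=(alive,v0) | N1.N0=(dead,v1) N1.N1=(dead,v1) N1.N2=(alive,v2) N1.N3=(alive,v0)
Op 11: gossip N0<->N2 -> N0.N0=(dead,v1) N0.N1=(dead,v1) N0.N2=(alive,v2) N0.N3=(alive,v0) | N2.N0=(dead,v1) N2.N1=(dead,v1) N2.N2=(alive,v2) N2.N3=(alive,v0)
Op 12: gossip N3<->N2 -> N3.N0=(alive,v1) N3.N1=(dead,v1) N3.N2=(alive,v2) N3.N3=(alive,v0) | N2.N0=(dead,v1) N2.N1=(dead,v1) N2.N2=(alive,v2) N2.N3=(alive,v0)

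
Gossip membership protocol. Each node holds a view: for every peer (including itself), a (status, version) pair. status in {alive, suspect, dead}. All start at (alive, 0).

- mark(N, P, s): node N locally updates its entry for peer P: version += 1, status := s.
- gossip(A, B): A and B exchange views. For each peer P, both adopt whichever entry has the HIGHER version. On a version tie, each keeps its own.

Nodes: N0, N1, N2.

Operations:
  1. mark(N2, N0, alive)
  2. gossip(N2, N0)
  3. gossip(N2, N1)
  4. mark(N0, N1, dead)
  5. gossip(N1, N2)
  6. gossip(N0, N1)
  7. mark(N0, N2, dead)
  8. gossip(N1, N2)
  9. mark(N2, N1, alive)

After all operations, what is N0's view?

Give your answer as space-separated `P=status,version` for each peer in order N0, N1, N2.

Answer: N0=alive,1 N1=dead,1 N2=dead,1

Derivation:
Op 1: N2 marks N0=alive -> (alive,v1)
Op 2: gossip N2<->N0 -> N2.N0=(alive,v1) N2.N1=(alive,v0) N2.N2=(alive,v0) | N0.N0=(alive,v1) N0.N1=(alive,v0) N0.N2=(alive,v0)
Op 3: gossip N2<->N1 -> N2.N0=(alive,v1) N2.N1=(alive,v0) N2.N2=(alive,v0) | N1.N0=(alive,v1) N1.N1=(alive,v0) N1.N2=(alive,v0)
Op 4: N0 marks N1=dead -> (dead,v1)
Op 5: gossip N1<->N2 -> N1.N0=(alive,v1) N1.N1=(alive,v0) N1.N2=(alive,v0) | N2.N0=(alive,v1) N2.N1=(alive,v0) N2.N2=(alive,v0)
Op 6: gossip N0<->N1 -> N0.N0=(alive,v1) N0.N1=(dead,v1) N0.N2=(alive,v0) | N1.N0=(alive,v1) N1.N1=(dead,v1) N1.N2=(alive,v0)
Op 7: N0 marks N2=dead -> (dead,v1)
Op 8: gossip N1<->N2 -> N1.N0=(alive,v1) N1.N1=(dead,v1) N1.N2=(alive,v0) | N2.N0=(alive,v1) N2.N1=(dead,v1) N2.N2=(alive,v0)
Op 9: N2 marks N1=alive -> (alive,v2)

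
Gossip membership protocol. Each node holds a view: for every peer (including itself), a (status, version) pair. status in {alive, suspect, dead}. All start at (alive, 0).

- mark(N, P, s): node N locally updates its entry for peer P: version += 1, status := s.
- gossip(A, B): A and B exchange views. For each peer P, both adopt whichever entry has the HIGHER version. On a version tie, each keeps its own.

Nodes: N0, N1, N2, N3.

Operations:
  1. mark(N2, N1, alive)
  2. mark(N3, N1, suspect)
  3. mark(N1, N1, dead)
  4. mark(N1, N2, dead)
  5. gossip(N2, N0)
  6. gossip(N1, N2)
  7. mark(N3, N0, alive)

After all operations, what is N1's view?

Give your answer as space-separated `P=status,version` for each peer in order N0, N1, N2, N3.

Op 1: N2 marks N1=alive -> (alive,v1)
Op 2: N3 marks N1=suspect -> (suspect,v1)
Op 3: N1 marks N1=dead -> (dead,v1)
Op 4: N1 marks N2=dead -> (dead,v1)
Op 5: gossip N2<->N0 -> N2.N0=(alive,v0) N2.N1=(alive,v1) N2.N2=(alive,v0) N2.N3=(alive,v0) | N0.N0=(alive,v0) N0.N1=(alive,v1) N0.N2=(alive,v0) N0.N3=(alive,v0)
Op 6: gossip N1<->N2 -> N1.N0=(alive,v0) N1.N1=(dead,v1) N1.N2=(dead,v1) N1.N3=(alive,v0) | N2.N0=(alive,v0) N2.N1=(alive,v1) N2.N2=(dead,v1) N2.N3=(alive,v0)
Op 7: N3 marks N0=alive -> (alive,v1)

Answer: N0=alive,0 N1=dead,1 N2=dead,1 N3=alive,0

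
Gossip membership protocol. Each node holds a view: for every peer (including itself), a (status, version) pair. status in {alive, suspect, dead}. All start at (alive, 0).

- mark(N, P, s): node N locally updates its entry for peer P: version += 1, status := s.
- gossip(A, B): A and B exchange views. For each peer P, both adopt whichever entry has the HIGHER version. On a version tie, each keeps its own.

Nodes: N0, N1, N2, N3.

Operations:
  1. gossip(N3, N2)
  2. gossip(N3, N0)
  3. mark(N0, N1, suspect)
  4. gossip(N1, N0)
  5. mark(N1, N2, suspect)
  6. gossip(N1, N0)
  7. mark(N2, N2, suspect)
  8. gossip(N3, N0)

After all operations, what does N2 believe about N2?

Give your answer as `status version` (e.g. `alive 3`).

Answer: suspect 1

Derivation:
Op 1: gossip N3<->N2 -> N3.N0=(alive,v0) N3.N1=(alive,v0) N3.N2=(alive,v0) N3.N3=(alive,v0) | N2.N0=(alive,v0) N2.N1=(alive,v0) N2.N2=(alive,v0) N2.N3=(alive,v0)
Op 2: gossip N3<->N0 -> N3.N0=(alive,v0) N3.N1=(alive,v0) N3.N2=(alive,v0) N3.N3=(alive,v0) | N0.N0=(alive,v0) N0.N1=(alive,v0) N0.N2=(alive,v0) N0.N3=(alive,v0)
Op 3: N0 marks N1=suspect -> (suspect,v1)
Op 4: gossip N1<->N0 -> N1.N0=(alive,v0) N1.N1=(suspect,v1) N1.N2=(alive,v0) N1.N3=(alive,v0) | N0.N0=(alive,v0) N0.N1=(suspect,v1) N0.N2=(alive,v0) N0.N3=(alive,v0)
Op 5: N1 marks N2=suspect -> (suspect,v1)
Op 6: gossip N1<->N0 -> N1.N0=(alive,v0) N1.N1=(suspect,v1) N1.N2=(suspect,v1) N1.N3=(alive,v0) | N0.N0=(alive,v0) N0.N1=(suspect,v1) N0.N2=(suspect,v1) N0.N3=(alive,v0)
Op 7: N2 marks N2=suspect -> (suspect,v1)
Op 8: gossip N3<->N0 -> N3.N0=(alive,v0) N3.N1=(suspect,v1) N3.N2=(suspect,v1) N3.N3=(alive,v0) | N0.N0=(alive,v0) N0.N1=(suspect,v1) N0.N2=(suspect,v1) N0.N3=(alive,v0)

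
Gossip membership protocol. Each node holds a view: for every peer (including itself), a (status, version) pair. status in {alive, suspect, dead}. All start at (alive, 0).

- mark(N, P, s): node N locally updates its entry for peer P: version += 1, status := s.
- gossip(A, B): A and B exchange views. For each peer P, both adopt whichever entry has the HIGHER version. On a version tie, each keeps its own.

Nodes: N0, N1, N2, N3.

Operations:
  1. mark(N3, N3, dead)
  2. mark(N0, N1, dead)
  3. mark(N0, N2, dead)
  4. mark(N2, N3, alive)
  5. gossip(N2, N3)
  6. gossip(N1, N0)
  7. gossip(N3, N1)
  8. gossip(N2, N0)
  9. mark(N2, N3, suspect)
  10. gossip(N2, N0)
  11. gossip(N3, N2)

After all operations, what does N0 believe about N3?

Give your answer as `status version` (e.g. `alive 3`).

Op 1: N3 marks N3=dead -> (dead,v1)
Op 2: N0 marks N1=dead -> (dead,v1)
Op 3: N0 marks N2=dead -> (dead,v1)
Op 4: N2 marks N3=alive -> (alive,v1)
Op 5: gossip N2<->N3 -> N2.N0=(alive,v0) N2.N1=(alive,v0) N2.N2=(alive,v0) N2.N3=(alive,v1) | N3.N0=(alive,v0) N3.N1=(alive,v0) N3.N2=(alive,v0) N3.N3=(dead,v1)
Op 6: gossip N1<->N0 -> N1.N0=(alive,v0) N1.N1=(dead,v1) N1.N2=(dead,v1) N1.N3=(alive,v0) | N0.N0=(alive,v0) N0.N1=(dead,v1) N0.N2=(dead,v1) N0.N3=(alive,v0)
Op 7: gossip N3<->N1 -> N3.N0=(alive,v0) N3.N1=(dead,v1) N3.N2=(dead,v1) N3.N3=(dead,v1) | N1.N0=(alive,v0) N1.N1=(dead,v1) N1.N2=(dead,v1) N1.N3=(dead,v1)
Op 8: gossip N2<->N0 -> N2.N0=(alive,v0) N2.N1=(dead,v1) N2.N2=(dead,v1) N2.N3=(alive,v1) | N0.N0=(alive,v0) N0.N1=(dead,v1) N0.N2=(dead,v1) N0.N3=(alive,v1)
Op 9: N2 marks N3=suspect -> (suspect,v2)
Op 10: gossip N2<->N0 -> N2.N0=(alive,v0) N2.N1=(dead,v1) N2.N2=(dead,v1) N2.N3=(suspect,v2) | N0.N0=(alive,v0) N0.N1=(dead,v1) N0.N2=(dead,v1) N0.N3=(suspect,v2)
Op 11: gossip N3<->N2 -> N3.N0=(alive,v0) N3.N1=(dead,v1) N3.N2=(dead,v1) N3.N3=(suspect,v2) | N2.N0=(alive,v0) N2.N1=(dead,v1) N2.N2=(dead,v1) N2.N3=(suspect,v2)

Answer: suspect 2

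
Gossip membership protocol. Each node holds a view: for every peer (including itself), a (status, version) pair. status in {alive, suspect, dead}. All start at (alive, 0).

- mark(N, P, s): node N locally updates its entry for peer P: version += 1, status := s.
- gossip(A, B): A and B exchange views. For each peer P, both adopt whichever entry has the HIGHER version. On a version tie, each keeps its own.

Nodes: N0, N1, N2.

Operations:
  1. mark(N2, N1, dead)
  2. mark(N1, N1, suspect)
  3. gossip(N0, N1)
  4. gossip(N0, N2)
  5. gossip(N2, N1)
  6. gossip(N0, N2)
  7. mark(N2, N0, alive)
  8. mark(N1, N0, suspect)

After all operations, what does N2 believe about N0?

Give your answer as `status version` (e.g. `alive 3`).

Op 1: N2 marks N1=dead -> (dead,v1)
Op 2: N1 marks N1=suspect -> (suspect,v1)
Op 3: gossip N0<->N1 -> N0.N0=(alive,v0) N0.N1=(suspect,v1) N0.N2=(alive,v0) | N1.N0=(alive,v0) N1.N1=(suspect,v1) N1.N2=(alive,v0)
Op 4: gossip N0<->N2 -> N0.N0=(alive,v0) N0.N1=(suspect,v1) N0.N2=(alive,v0) | N2.N0=(alive,v0) N2.N1=(dead,v1) N2.N2=(alive,v0)
Op 5: gossip N2<->N1 -> N2.N0=(alive,v0) N2.N1=(dead,v1) N2.N2=(alive,v0) | N1.N0=(alive,v0) N1.N1=(suspect,v1) N1.N2=(alive,v0)
Op 6: gossip N0<->N2 -> N0.N0=(alive,v0) N0.N1=(suspect,v1) N0.N2=(alive,v0) | N2.N0=(alive,v0) N2.N1=(dead,v1) N2.N2=(alive,v0)
Op 7: N2 marks N0=alive -> (alive,v1)
Op 8: N1 marks N0=suspect -> (suspect,v1)

Answer: alive 1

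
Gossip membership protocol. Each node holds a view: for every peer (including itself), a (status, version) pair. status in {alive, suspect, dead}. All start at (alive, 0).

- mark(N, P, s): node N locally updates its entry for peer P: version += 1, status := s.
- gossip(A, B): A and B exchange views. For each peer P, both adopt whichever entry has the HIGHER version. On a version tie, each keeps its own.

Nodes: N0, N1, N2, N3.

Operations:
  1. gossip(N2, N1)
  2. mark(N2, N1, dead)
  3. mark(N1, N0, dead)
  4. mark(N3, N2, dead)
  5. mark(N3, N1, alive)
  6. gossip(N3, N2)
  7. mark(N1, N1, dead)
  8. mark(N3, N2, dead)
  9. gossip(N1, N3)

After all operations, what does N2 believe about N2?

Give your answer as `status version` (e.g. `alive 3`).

Op 1: gossip N2<->N1 -> N2.N0=(alive,v0) N2.N1=(alive,v0) N2.N2=(alive,v0) N2.N3=(alive,v0) | N1.N0=(alive,v0) N1.N1=(alive,v0) N1.N2=(alive,v0) N1.N3=(alive,v0)
Op 2: N2 marks N1=dead -> (dead,v1)
Op 3: N1 marks N0=dead -> (dead,v1)
Op 4: N3 marks N2=dead -> (dead,v1)
Op 5: N3 marks N1=alive -> (alive,v1)
Op 6: gossip N3<->N2 -> N3.N0=(alive,v0) N3.N1=(alive,v1) N3.N2=(dead,v1) N3.N3=(alive,v0) | N2.N0=(alive,v0) N2.N1=(dead,v1) N2.N2=(dead,v1) N2.N3=(alive,v0)
Op 7: N1 marks N1=dead -> (dead,v1)
Op 8: N3 marks N2=dead -> (dead,v2)
Op 9: gossip N1<->N3 -> N1.N0=(dead,v1) N1.N1=(dead,v1) N1.N2=(dead,v2) N1.N3=(alive,v0) | N3.N0=(dead,v1) N3.N1=(alive,v1) N3.N2=(dead,v2) N3.N3=(alive,v0)

Answer: dead 1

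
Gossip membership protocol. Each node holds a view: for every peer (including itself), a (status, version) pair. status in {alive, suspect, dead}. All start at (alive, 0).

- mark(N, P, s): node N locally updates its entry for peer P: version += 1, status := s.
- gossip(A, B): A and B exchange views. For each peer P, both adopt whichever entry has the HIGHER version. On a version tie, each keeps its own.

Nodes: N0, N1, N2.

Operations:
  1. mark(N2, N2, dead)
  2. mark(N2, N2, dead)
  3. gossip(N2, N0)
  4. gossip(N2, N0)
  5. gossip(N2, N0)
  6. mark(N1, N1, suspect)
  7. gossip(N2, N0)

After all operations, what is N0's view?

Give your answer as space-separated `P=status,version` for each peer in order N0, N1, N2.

Op 1: N2 marks N2=dead -> (dead,v1)
Op 2: N2 marks N2=dead -> (dead,v2)
Op 3: gossip N2<->N0 -> N2.N0=(alive,v0) N2.N1=(alive,v0) N2.N2=(dead,v2) | N0.N0=(alive,v0) N0.N1=(alive,v0) N0.N2=(dead,v2)
Op 4: gossip N2<->N0 -> N2.N0=(alive,v0) N2.N1=(alive,v0) N2.N2=(dead,v2) | N0.N0=(alive,v0) N0.N1=(alive,v0) N0.N2=(dead,v2)
Op 5: gossip N2<->N0 -> N2.N0=(alive,v0) N2.N1=(alive,v0) N2.N2=(dead,v2) | N0.N0=(alive,v0) N0.N1=(alive,v0) N0.N2=(dead,v2)
Op 6: N1 marks N1=suspect -> (suspect,v1)
Op 7: gossip N2<->N0 -> N2.N0=(alive,v0) N2.N1=(alive,v0) N2.N2=(dead,v2) | N0.N0=(alive,v0) N0.N1=(alive,v0) N0.N2=(dead,v2)

Answer: N0=alive,0 N1=alive,0 N2=dead,2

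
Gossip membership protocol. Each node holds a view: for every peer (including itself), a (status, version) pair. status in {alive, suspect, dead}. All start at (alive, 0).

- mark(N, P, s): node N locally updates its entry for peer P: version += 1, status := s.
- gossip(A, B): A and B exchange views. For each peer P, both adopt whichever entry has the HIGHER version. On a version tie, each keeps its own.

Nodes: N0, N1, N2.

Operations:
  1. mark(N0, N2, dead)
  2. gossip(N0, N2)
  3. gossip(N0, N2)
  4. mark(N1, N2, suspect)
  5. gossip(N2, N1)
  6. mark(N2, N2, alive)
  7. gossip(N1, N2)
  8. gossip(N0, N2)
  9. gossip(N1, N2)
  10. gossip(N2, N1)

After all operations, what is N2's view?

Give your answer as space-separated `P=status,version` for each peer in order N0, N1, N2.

Answer: N0=alive,0 N1=alive,0 N2=alive,2

Derivation:
Op 1: N0 marks N2=dead -> (dead,v1)
Op 2: gossip N0<->N2 -> N0.N0=(alive,v0) N0.N1=(alive,v0) N0.N2=(dead,v1) | N2.N0=(alive,v0) N2.N1=(alive,v0) N2.N2=(dead,v1)
Op 3: gossip N0<->N2 -> N0.N0=(alive,v0) N0.N1=(alive,v0) N0.N2=(dead,v1) | N2.N0=(alive,v0) N2.N1=(alive,v0) N2.N2=(dead,v1)
Op 4: N1 marks N2=suspect -> (suspect,v1)
Op 5: gossip N2<->N1 -> N2.N0=(alive,v0) N2.N1=(alive,v0) N2.N2=(dead,v1) | N1.N0=(alive,v0) N1.N1=(alive,v0) N1.N2=(suspect,v1)
Op 6: N2 marks N2=alive -> (alive,v2)
Op 7: gossip N1<->N2 -> N1.N0=(alive,v0) N1.N1=(alive,v0) N1.N2=(alive,v2) | N2.N0=(alive,v0) N2.N1=(alive,v0) N2.N2=(alive,v2)
Op 8: gossip N0<->N2 -> N0.N0=(alive,v0) N0.N1=(alive,v0) N0.N2=(alive,v2) | N2.N0=(alive,v0) N2.N1=(alive,v0) N2.N2=(alive,v2)
Op 9: gossip N1<->N2 -> N1.N0=(alive,v0) N1.N1=(alive,v0) N1.N2=(alive,v2) | N2.N0=(alive,v0) N2.N1=(alive,v0) N2.N2=(alive,v2)
Op 10: gossip N2<->N1 -> N2.N0=(alive,v0) N2.N1=(alive,v0) N2.N2=(alive,v2) | N1.N0=(alive,v0) N1.N1=(alive,v0) N1.N2=(alive,v2)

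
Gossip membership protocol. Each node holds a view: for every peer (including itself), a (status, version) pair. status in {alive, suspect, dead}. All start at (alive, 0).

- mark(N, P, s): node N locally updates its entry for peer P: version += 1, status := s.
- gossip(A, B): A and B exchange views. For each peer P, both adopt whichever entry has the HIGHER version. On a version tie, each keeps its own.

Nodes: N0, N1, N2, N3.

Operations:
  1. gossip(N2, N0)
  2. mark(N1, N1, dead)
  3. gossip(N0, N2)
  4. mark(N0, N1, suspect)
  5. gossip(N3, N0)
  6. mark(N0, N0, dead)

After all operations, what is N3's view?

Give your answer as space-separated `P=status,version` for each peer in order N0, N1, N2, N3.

Op 1: gossip N2<->N0 -> N2.N0=(alive,v0) N2.N1=(alive,v0) N2.N2=(alive,v0) N2.N3=(alive,v0) | N0.N0=(alive,v0) N0.N1=(alive,v0) N0.N2=(alive,v0) N0.N3=(alive,v0)
Op 2: N1 marks N1=dead -> (dead,v1)
Op 3: gossip N0<->N2 -> N0.N0=(alive,v0) N0.N1=(alive,v0) N0.N2=(alive,v0) N0.N3=(alive,v0) | N2.N0=(alive,v0) N2.N1=(alive,v0) N2.N2=(alive,v0) N2.N3=(alive,v0)
Op 4: N0 marks N1=suspect -> (suspect,v1)
Op 5: gossip N3<->N0 -> N3.N0=(alive,v0) N3.N1=(suspect,v1) N3.N2=(alive,v0) N3.N3=(alive,v0) | N0.N0=(alive,v0) N0.N1=(suspect,v1) N0.N2=(alive,v0) N0.N3=(alive,v0)
Op 6: N0 marks N0=dead -> (dead,v1)

Answer: N0=alive,0 N1=suspect,1 N2=alive,0 N3=alive,0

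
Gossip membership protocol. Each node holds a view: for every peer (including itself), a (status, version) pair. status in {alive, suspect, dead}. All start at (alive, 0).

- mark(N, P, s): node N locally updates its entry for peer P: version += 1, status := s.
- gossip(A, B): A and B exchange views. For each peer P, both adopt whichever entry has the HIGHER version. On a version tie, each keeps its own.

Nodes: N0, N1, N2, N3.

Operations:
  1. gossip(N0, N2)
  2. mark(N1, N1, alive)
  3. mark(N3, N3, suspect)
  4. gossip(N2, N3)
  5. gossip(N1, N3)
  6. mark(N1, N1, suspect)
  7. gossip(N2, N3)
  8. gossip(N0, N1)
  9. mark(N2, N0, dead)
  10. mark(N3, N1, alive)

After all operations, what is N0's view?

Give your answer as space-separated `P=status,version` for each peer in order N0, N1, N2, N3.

Op 1: gossip N0<->N2 -> N0.N0=(alive,v0) N0.N1=(alive,v0) N0.N2=(alive,v0) N0.N3=(alive,v0) | N2.N0=(alive,v0) N2.N1=(alive,v0) N2.N2=(alive,v0) N2.N3=(alive,v0)
Op 2: N1 marks N1=alive -> (alive,v1)
Op 3: N3 marks N3=suspect -> (suspect,v1)
Op 4: gossip N2<->N3 -> N2.N0=(alive,v0) N2.N1=(alive,v0) N2.N2=(alive,v0) N2.N3=(suspect,v1) | N3.N0=(alive,v0) N3.N1=(alive,v0) N3.N2=(alive,v0) N3.N3=(suspect,v1)
Op 5: gossip N1<->N3 -> N1.N0=(alive,v0) N1.N1=(alive,v1) N1.N2=(alive,v0) N1.N3=(suspect,v1) | N3.N0=(alive,v0) N3.N1=(alive,v1) N3.N2=(alive,v0) N3.N3=(suspect,v1)
Op 6: N1 marks N1=suspect -> (suspect,v2)
Op 7: gossip N2<->N3 -> N2.N0=(alive,v0) N2.N1=(alive,v1) N2.N2=(alive,v0) N2.N3=(suspect,v1) | N3.N0=(alive,v0) N3.N1=(alive,v1) N3.N2=(alive,v0) N3.N3=(suspect,v1)
Op 8: gossip N0<->N1 -> N0.N0=(alive,v0) N0.N1=(suspect,v2) N0.N2=(alive,v0) N0.N3=(suspect,v1) | N1.N0=(alive,v0) N1.N1=(suspect,v2) N1.N2=(alive,v0) N1.N3=(suspect,v1)
Op 9: N2 marks N0=dead -> (dead,v1)
Op 10: N3 marks N1=alive -> (alive,v2)

Answer: N0=alive,0 N1=suspect,2 N2=alive,0 N3=suspect,1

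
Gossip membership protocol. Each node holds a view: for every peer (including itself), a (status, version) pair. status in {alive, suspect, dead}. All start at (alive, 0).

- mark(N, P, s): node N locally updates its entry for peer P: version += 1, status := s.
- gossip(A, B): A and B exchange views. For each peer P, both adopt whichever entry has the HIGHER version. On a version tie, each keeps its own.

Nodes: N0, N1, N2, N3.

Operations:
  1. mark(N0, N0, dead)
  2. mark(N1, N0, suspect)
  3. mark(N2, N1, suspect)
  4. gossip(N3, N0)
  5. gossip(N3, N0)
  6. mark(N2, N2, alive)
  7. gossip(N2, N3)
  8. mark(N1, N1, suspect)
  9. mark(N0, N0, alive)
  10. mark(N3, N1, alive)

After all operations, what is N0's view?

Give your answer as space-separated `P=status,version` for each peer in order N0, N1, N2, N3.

Answer: N0=alive,2 N1=alive,0 N2=alive,0 N3=alive,0

Derivation:
Op 1: N0 marks N0=dead -> (dead,v1)
Op 2: N1 marks N0=suspect -> (suspect,v1)
Op 3: N2 marks N1=suspect -> (suspect,v1)
Op 4: gossip N3<->N0 -> N3.N0=(dead,v1) N3.N1=(alive,v0) N3.N2=(alive,v0) N3.N3=(alive,v0) | N0.N0=(dead,v1) N0.N1=(alive,v0) N0.N2=(alive,v0) N0.N3=(alive,v0)
Op 5: gossip N3<->N0 -> N3.N0=(dead,v1) N3.N1=(alive,v0) N3.N2=(alive,v0) N3.N3=(alive,v0) | N0.N0=(dead,v1) N0.N1=(alive,v0) N0.N2=(alive,v0) N0.N3=(alive,v0)
Op 6: N2 marks N2=alive -> (alive,v1)
Op 7: gossip N2<->N3 -> N2.N0=(dead,v1) N2.N1=(suspect,v1) N2.N2=(alive,v1) N2.N3=(alive,v0) | N3.N0=(dead,v1) N3.N1=(suspect,v1) N3.N2=(alive,v1) N3.N3=(alive,v0)
Op 8: N1 marks N1=suspect -> (suspect,v1)
Op 9: N0 marks N0=alive -> (alive,v2)
Op 10: N3 marks N1=alive -> (alive,v2)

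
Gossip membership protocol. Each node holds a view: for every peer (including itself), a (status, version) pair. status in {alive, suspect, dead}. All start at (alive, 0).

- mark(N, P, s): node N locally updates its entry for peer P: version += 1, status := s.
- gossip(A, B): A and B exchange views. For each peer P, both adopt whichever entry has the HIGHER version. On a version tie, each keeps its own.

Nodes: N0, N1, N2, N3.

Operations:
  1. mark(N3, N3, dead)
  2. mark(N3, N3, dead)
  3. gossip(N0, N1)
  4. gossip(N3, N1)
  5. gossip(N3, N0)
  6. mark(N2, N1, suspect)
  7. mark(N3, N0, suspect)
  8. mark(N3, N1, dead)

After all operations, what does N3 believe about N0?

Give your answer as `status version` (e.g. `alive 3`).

Answer: suspect 1

Derivation:
Op 1: N3 marks N3=dead -> (dead,v1)
Op 2: N3 marks N3=dead -> (dead,v2)
Op 3: gossip N0<->N1 -> N0.N0=(alive,v0) N0.N1=(alive,v0) N0.N2=(alive,v0) N0.N3=(alive,v0) | N1.N0=(alive,v0) N1.N1=(alive,v0) N1.N2=(alive,v0) N1.N3=(alive,v0)
Op 4: gossip N3<->N1 -> N3.N0=(alive,v0) N3.N1=(alive,v0) N3.N2=(alive,v0) N3.N3=(dead,v2) | N1.N0=(alive,v0) N1.N1=(alive,v0) N1.N2=(alive,v0) N1.N3=(dead,v2)
Op 5: gossip N3<->N0 -> N3.N0=(alive,v0) N3.N1=(alive,v0) N3.N2=(alive,v0) N3.N3=(dead,v2) | N0.N0=(alive,v0) N0.N1=(alive,v0) N0.N2=(alive,v0) N0.N3=(dead,v2)
Op 6: N2 marks N1=suspect -> (suspect,v1)
Op 7: N3 marks N0=suspect -> (suspect,v1)
Op 8: N3 marks N1=dead -> (dead,v1)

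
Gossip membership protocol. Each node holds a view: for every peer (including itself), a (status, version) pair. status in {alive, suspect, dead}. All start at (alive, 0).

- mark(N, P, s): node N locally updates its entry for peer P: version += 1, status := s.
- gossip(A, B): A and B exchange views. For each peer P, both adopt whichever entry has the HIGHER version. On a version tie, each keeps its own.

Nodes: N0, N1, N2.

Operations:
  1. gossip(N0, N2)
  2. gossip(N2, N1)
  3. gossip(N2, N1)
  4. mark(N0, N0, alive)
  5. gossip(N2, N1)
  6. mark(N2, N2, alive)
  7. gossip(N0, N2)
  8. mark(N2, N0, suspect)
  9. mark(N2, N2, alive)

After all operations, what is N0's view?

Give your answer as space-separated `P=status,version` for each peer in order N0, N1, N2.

Op 1: gossip N0<->N2 -> N0.N0=(alive,v0) N0.N1=(alive,v0) N0.N2=(alive,v0) | N2.N0=(alive,v0) N2.N1=(alive,v0) N2.N2=(alive,v0)
Op 2: gossip N2<->N1 -> N2.N0=(alive,v0) N2.N1=(alive,v0) N2.N2=(alive,v0) | N1.N0=(alive,v0) N1.N1=(alive,v0) N1.N2=(alive,v0)
Op 3: gossip N2<->N1 -> N2.N0=(alive,v0) N2.N1=(alive,v0) N2.N2=(alive,v0) | N1.N0=(alive,v0) N1.N1=(alive,v0) N1.N2=(alive,v0)
Op 4: N0 marks N0=alive -> (alive,v1)
Op 5: gossip N2<->N1 -> N2.N0=(alive,v0) N2.N1=(alive,v0) N2.N2=(alive,v0) | N1.N0=(alive,v0) N1.N1=(alive,v0) N1.N2=(alive,v0)
Op 6: N2 marks N2=alive -> (alive,v1)
Op 7: gossip N0<->N2 -> N0.N0=(alive,v1) N0.N1=(alive,v0) N0.N2=(alive,v1) | N2.N0=(alive,v1) N2.N1=(alive,v0) N2.N2=(alive,v1)
Op 8: N2 marks N0=suspect -> (suspect,v2)
Op 9: N2 marks N2=alive -> (alive,v2)

Answer: N0=alive,1 N1=alive,0 N2=alive,1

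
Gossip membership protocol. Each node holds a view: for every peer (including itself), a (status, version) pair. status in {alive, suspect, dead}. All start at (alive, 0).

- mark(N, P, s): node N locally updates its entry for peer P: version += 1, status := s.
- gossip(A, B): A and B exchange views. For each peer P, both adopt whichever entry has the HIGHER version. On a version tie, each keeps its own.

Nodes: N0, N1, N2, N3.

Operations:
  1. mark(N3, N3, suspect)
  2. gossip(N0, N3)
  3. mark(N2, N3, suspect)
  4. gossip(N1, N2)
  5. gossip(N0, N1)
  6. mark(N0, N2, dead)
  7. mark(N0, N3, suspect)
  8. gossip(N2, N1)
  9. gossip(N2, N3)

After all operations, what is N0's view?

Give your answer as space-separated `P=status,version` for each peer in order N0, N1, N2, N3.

Op 1: N3 marks N3=suspect -> (suspect,v1)
Op 2: gossip N0<->N3 -> N0.N0=(alive,v0) N0.N1=(alive,v0) N0.N2=(alive,v0) N0.N3=(suspect,v1) | N3.N0=(alive,v0) N3.N1=(alive,v0) N3.N2=(alive,v0) N3.N3=(suspect,v1)
Op 3: N2 marks N3=suspect -> (suspect,v1)
Op 4: gossip N1<->N2 -> N1.N0=(alive,v0) N1.N1=(alive,v0) N1.N2=(alive,v0) N1.N3=(suspect,v1) | N2.N0=(alive,v0) N2.N1=(alive,v0) N2.N2=(alive,v0) N2.N3=(suspect,v1)
Op 5: gossip N0<->N1 -> N0.N0=(alive,v0) N0.N1=(alive,v0) N0.N2=(alive,v0) N0.N3=(suspect,v1) | N1.N0=(alive,v0) N1.N1=(alive,v0) N1.N2=(alive,v0) N1.N3=(suspect,v1)
Op 6: N0 marks N2=dead -> (dead,v1)
Op 7: N0 marks N3=suspect -> (suspect,v2)
Op 8: gossip N2<->N1 -> N2.N0=(alive,v0) N2.N1=(alive,v0) N2.N2=(alive,v0) N2.N3=(suspect,v1) | N1.N0=(alive,v0) N1.N1=(alive,v0) N1.N2=(alive,v0) N1.N3=(suspect,v1)
Op 9: gossip N2<->N3 -> N2.N0=(alive,v0) N2.N1=(alive,v0) N2.N2=(alive,v0) N2.N3=(suspect,v1) | N3.N0=(alive,v0) N3.N1=(alive,v0) N3.N2=(alive,v0) N3.N3=(suspect,v1)

Answer: N0=alive,0 N1=alive,0 N2=dead,1 N3=suspect,2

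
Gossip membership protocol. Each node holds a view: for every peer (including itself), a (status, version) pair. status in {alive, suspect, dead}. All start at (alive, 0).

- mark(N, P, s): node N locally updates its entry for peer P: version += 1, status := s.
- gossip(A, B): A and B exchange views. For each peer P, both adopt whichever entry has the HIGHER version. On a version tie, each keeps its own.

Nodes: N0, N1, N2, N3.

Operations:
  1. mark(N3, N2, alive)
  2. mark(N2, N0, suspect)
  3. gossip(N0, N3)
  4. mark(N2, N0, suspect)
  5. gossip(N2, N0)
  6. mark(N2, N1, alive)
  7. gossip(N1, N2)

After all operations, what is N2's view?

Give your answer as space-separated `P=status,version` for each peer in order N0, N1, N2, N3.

Answer: N0=suspect,2 N1=alive,1 N2=alive,1 N3=alive,0

Derivation:
Op 1: N3 marks N2=alive -> (alive,v1)
Op 2: N2 marks N0=suspect -> (suspect,v1)
Op 3: gossip N0<->N3 -> N0.N0=(alive,v0) N0.N1=(alive,v0) N0.N2=(alive,v1) N0.N3=(alive,v0) | N3.N0=(alive,v0) N3.N1=(alive,v0) N3.N2=(alive,v1) N3.N3=(alive,v0)
Op 4: N2 marks N0=suspect -> (suspect,v2)
Op 5: gossip N2<->N0 -> N2.N0=(suspect,v2) N2.N1=(alive,v0) N2.N2=(alive,v1) N2.N3=(alive,v0) | N0.N0=(suspect,v2) N0.N1=(alive,v0) N0.N2=(alive,v1) N0.N3=(alive,v0)
Op 6: N2 marks N1=alive -> (alive,v1)
Op 7: gossip N1<->N2 -> N1.N0=(suspect,v2) N1.N1=(alive,v1) N1.N2=(alive,v1) N1.N3=(alive,v0) | N2.N0=(suspect,v2) N2.N1=(alive,v1) N2.N2=(alive,v1) N2.N3=(alive,v0)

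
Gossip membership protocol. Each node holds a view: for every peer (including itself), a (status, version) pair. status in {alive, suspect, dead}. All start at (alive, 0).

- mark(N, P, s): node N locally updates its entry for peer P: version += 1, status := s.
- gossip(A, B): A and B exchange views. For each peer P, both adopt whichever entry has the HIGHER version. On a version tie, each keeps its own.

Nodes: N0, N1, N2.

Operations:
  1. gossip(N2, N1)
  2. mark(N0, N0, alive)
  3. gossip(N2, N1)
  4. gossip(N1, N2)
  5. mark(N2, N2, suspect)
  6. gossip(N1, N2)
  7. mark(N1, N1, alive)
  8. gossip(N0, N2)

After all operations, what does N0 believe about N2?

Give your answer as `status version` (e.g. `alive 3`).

Op 1: gossip N2<->N1 -> N2.N0=(alive,v0) N2.N1=(alive,v0) N2.N2=(alive,v0) | N1.N0=(alive,v0) N1.N1=(alive,v0) N1.N2=(alive,v0)
Op 2: N0 marks N0=alive -> (alive,v1)
Op 3: gossip N2<->N1 -> N2.N0=(alive,v0) N2.N1=(alive,v0) N2.N2=(alive,v0) | N1.N0=(alive,v0) N1.N1=(alive,v0) N1.N2=(alive,v0)
Op 4: gossip N1<->N2 -> N1.N0=(alive,v0) N1.N1=(alive,v0) N1.N2=(alive,v0) | N2.N0=(alive,v0) N2.N1=(alive,v0) N2.N2=(alive,v0)
Op 5: N2 marks N2=suspect -> (suspect,v1)
Op 6: gossip N1<->N2 -> N1.N0=(alive,v0) N1.N1=(alive,v0) N1.N2=(suspect,v1) | N2.N0=(alive,v0) N2.N1=(alive,v0) N2.N2=(suspect,v1)
Op 7: N1 marks N1=alive -> (alive,v1)
Op 8: gossip N0<->N2 -> N0.N0=(alive,v1) N0.N1=(alive,v0) N0.N2=(suspect,v1) | N2.N0=(alive,v1) N2.N1=(alive,v0) N2.N2=(suspect,v1)

Answer: suspect 1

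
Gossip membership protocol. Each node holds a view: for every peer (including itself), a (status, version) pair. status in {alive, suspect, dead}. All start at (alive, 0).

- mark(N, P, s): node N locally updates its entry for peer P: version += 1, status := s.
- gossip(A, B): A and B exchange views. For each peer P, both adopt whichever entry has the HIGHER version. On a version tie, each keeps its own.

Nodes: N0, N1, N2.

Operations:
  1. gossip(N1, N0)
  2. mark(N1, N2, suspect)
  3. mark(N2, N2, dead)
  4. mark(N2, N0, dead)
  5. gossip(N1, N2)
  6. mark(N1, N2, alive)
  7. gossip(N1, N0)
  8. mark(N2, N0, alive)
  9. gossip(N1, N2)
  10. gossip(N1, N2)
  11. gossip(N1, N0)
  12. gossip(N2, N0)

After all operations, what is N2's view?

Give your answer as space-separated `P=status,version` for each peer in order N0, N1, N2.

Op 1: gossip N1<->N0 -> N1.N0=(alive,v0) N1.N1=(alive,v0) N1.N2=(alive,v0) | N0.N0=(alive,v0) N0.N1=(alive,v0) N0.N2=(alive,v0)
Op 2: N1 marks N2=suspect -> (suspect,v1)
Op 3: N2 marks N2=dead -> (dead,v1)
Op 4: N2 marks N0=dead -> (dead,v1)
Op 5: gossip N1<->N2 -> N1.N0=(dead,v1) N1.N1=(alive,v0) N1.N2=(suspect,v1) | N2.N0=(dead,v1) N2.N1=(alive,v0) N2.N2=(dead,v1)
Op 6: N1 marks N2=alive -> (alive,v2)
Op 7: gossip N1<->N0 -> N1.N0=(dead,v1) N1.N1=(alive,v0) N1.N2=(alive,v2) | N0.N0=(dead,v1) N0.N1=(alive,v0) N0.N2=(alive,v2)
Op 8: N2 marks N0=alive -> (alive,v2)
Op 9: gossip N1<->N2 -> N1.N0=(alive,v2) N1.N1=(alive,v0) N1.N2=(alive,v2) | N2.N0=(alive,v2) N2.N1=(alive,v0) N2.N2=(alive,v2)
Op 10: gossip N1<->N2 -> N1.N0=(alive,v2) N1.N1=(alive,v0) N1.N2=(alive,v2) | N2.N0=(alive,v2) N2.N1=(alive,v0) N2.N2=(alive,v2)
Op 11: gossip N1<->N0 -> N1.N0=(alive,v2) N1.N1=(alive,v0) N1.N2=(alive,v2) | N0.N0=(alive,v2) N0.N1=(alive,v0) N0.N2=(alive,v2)
Op 12: gossip N2<->N0 -> N2.N0=(alive,v2) N2.N1=(alive,v0) N2.N2=(alive,v2) | N0.N0=(alive,v2) N0.N1=(alive,v0) N0.N2=(alive,v2)

Answer: N0=alive,2 N1=alive,0 N2=alive,2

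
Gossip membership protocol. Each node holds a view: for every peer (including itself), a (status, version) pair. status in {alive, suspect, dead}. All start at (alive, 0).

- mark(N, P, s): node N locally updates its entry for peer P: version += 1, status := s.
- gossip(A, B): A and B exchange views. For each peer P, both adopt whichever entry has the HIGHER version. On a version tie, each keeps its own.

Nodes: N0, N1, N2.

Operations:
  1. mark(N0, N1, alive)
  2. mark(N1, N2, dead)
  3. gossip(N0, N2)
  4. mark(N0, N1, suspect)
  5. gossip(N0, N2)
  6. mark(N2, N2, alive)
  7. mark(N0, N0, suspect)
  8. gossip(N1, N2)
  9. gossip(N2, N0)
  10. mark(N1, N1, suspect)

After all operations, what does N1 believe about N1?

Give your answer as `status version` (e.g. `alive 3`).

Answer: suspect 3

Derivation:
Op 1: N0 marks N1=alive -> (alive,v1)
Op 2: N1 marks N2=dead -> (dead,v1)
Op 3: gossip N0<->N2 -> N0.N0=(alive,v0) N0.N1=(alive,v1) N0.N2=(alive,v0) | N2.N0=(alive,v0) N2.N1=(alive,v1) N2.N2=(alive,v0)
Op 4: N0 marks N1=suspect -> (suspect,v2)
Op 5: gossip N0<->N2 -> N0.N0=(alive,v0) N0.N1=(suspect,v2) N0.N2=(alive,v0) | N2.N0=(alive,v0) N2.N1=(suspect,v2) N2.N2=(alive,v0)
Op 6: N2 marks N2=alive -> (alive,v1)
Op 7: N0 marks N0=suspect -> (suspect,v1)
Op 8: gossip N1<->N2 -> N1.N0=(alive,v0) N1.N1=(suspect,v2) N1.N2=(dead,v1) | N2.N0=(alive,v0) N2.N1=(suspect,v2) N2.N2=(alive,v1)
Op 9: gossip N2<->N0 -> N2.N0=(suspect,v1) N2.N1=(suspect,v2) N2.N2=(alive,v1) | N0.N0=(suspect,v1) N0.N1=(suspect,v2) N0.N2=(alive,v1)
Op 10: N1 marks N1=suspect -> (suspect,v3)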